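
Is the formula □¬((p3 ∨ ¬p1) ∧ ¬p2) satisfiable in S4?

1. □¬((p3 ∨ ¬p1) ∧ ¬p2), u
2. ¬((p3 ∨ ¬p1) ∧ ¬p2), u
3. p2, u
Accessibility: uRu

Yes, satisfiable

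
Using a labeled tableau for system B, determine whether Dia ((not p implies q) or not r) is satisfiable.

1. Dia ((not p implies q) or not r), w0
2. (not p implies q) or not r, w1
3. not r, w1
Accessibility: w0Rw0, w0Rw1, w1Rw0, w1Rw1

Satisfiable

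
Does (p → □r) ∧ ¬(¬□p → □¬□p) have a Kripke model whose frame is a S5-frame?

1. (p → □r) ∧ ¬(¬□p → □¬□p), w0
2. p → □r, w0
3. ¬(¬□p → □¬□p), w0
4. ¬□p, w0
5. ¬□¬□p, w0
6. □r, w0
7. r, w0
8. ¬p, w1
9. r, w1
10. □p, w2
11. r, w2
12. p, w0
13. p, w1
Accessibility: w0Rw0, w0Rw1, w0Rw2, w1Rw0, w1Rw1, w1Rw2, w2Rw0, w2Rw1, w2Rw2
Branch closes: p and ¬p both at w1.
Every branch closes; the branch above is one of them.

Unsatisfiable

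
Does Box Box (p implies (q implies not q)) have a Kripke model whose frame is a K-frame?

1. Box Box (p implies (q implies not q)), 0

Satisfiable (open branch found)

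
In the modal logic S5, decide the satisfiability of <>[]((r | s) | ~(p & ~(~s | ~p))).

1. <>[]((r | s) | ~(p & ~(~s | ~p))), u
2. []((r | s) | ~(p & ~(~s | ~p))), v   [<>-rule on 1: fresh world v, uRv]
3. (r | s) | ~(p & ~(~s | ~p)), u   [[]-rule on 2 via vRu]
4. (r | s) | ~(p & ~(~s | ~p)), v   [[]-rule on 2 via vRv]
5. ~(p & ~(~s | ~p)), u   [|-rule on 3 (branches; this branch)]
6. ~(p & ~(~s | ~p)), v   [|-rule on 4 (branches; this branch)]
7. ~s | ~p, u   [~&-rule on 5 (branches; this branch)]
8. ~s | ~p, v   [~&-rule on 6 (branches; this branch)]
9. ~p, u   [|-rule on 7 (branches; this branch)]
10. ~p, v   [|-rule on 8 (branches; this branch)]
Accessibility: uRu, uRv, vRu, vRv

Satisfiable (open branch found)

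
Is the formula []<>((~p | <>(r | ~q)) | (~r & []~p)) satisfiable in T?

Satisfiable

1. []<>((~p | <>(r | ~q)) | (~r & []~p)), u
2. <>((~p | <>(r | ~q)) | (~r & []~p)), u   [[]-rule on 1 via uRu]
3. (~p | <>(r | ~q)) | (~r & []~p), v   [<>-rule on 2: fresh world v, uRv]
4. <>((~p | <>(r | ~q)) | (~r & []~p)), v   [[]-rule on 1 via uRv]
5. ~r & []~p, v   [|-rule on 3 (branches; this branch)]
6. ~r, v   [&-rule on 5]
7. []~p, v   [&-rule on 5]
8. ~p, v   [[]-rule on 7 via vRv]
9. (~p | <>(r | ~q)) | (~r & []~p), w   [<>-rule on 4: fresh world w, vRw]
10. ~p, w   [[]-rule on 7 via vRw]
11. ~r & []~p, w   [|-rule on 9 (branches; this branch)]
12. ~r, w   [&-rule on 11]
13. []~p, w   [&-rule on 11]
Accessibility: uRu, uRv, vRv, vRw, wRw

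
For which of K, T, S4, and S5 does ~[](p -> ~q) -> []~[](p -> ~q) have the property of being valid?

S5

S4-tableau for the negation ~(~[](p -> ~q) -> []~[](p -> ~q)):
1. ~(~[](p -> ~q) -> []~[](p -> ~q)), 0
2. ~[](p -> ~q), 0
3. ~[]~[](p -> ~q), 0
4. ~(p -> ~q), 1
5. p, 1
6. q, 1
7. [](p -> ~q), 2
8. p -> ~q, 2
9. ~q, 2
Accessibility: 0R0, 0R1, 0R2, 1R1, 2R2
Complete open branch: countermodel on an S4-frame, so not valid in S4, nor in K, T (the same frame is also a K-frame and a T-frame).
S5-tableau for the negation ~(~[](p -> ~q) -> []~[](p -> ~q)):
1. ~(~[](p -> ~q) -> []~[](p -> ~q)), 0
2. ~[](p -> ~q), 0
3. ~[]~[](p -> ~q), 0
4. ~(p -> ~q), 1
5. p, 1
6. q, 1
7. [](p -> ~q), 2
8. p -> ~q, 0
9. p -> ~q, 1
10. p -> ~q, 2
11. ~q, 0
12. ~q, 1
Accessibility: 0R0, 0R1, 0R2, 1R0, 1R1, 1R2, 2R0, 2R1, 2R2
Branch closes: q and ~q both at 1.
Every branch closes (one shown): valid in S5.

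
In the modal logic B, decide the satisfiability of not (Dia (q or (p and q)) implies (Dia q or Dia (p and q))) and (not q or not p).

No, unsatisfiable

1. not (Dia (q or (p and q)) implies (Dia q or Dia (p and q))) and (not q or not p), 0
2. not (Dia (q or (p and q)) implies (Dia q or Dia (p and q))), 0   [and-rule on 1]
3. not q or not p, 0   [and-rule on 1]
4. Dia (q or (p and q)), 0   [neg-implies-rule on 2]
5. not (Dia q or Dia (p and q)), 0   [neg-implies-rule on 2]
6. not Dia q, 0   [neg-or-rule on 5]
7. not Dia (p and q), 0   [neg-or-rule on 5]
8. not q, 0   [neg-Dia-rule on 6 via 0R0]
9. not (p and q), 0   [neg-Dia-rule on 7 via 0R0]
10. not p, 0   [or-rule on 3 (branches; this branch)]
11. q or (p and q), 1   [Dia-rule on 4: fresh world 1, 0R1]
12. not q, 1   [neg-Dia-rule on 6 via 0R1]
13. not (p and q), 1   [neg-Dia-rule on 7 via 0R1]
14. p and q, 1   [or-rule on 11 (branches; this branch)]
15. p, 1   [and-rule on 14]
16. q, 1   [and-rule on 14]
Accessibility: 0R0, 0R1, 1R0, 1R1
Branch closes: q and not q both at 1.
All branches of the tableau close; one closing branch shown above.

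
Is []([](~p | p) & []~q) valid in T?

Tableau for the negation ~[]([](~p | p) & []~q):
1. ~[]([](~p | p) & []~q), 0
2. ~([](~p | p) & []~q), 1
3. ~[]~q, 1
4. q, 2
Accessibility: 0R0, 0R1, 1R1, 1R2, 2R2
The negation has an open branch (countermodel exists).

Not valid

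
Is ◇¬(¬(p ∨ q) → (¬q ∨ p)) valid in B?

No, not valid

Tableau for the negation ¬◇¬(¬(p ∨ q) → (¬q ∨ p)):
1. ¬◇¬(¬(p ∨ q) → (¬q ∨ p)), u
2. ¬(p ∨ q) → (¬q ∨ p), u   [¬◇-rule on 1 via uRu]
3. ¬q ∨ p, u   [→-rule on 2 (branches; this branch)]
4. p, u   [∨-rule on 3 (branches; this branch)]
Accessibility: uRu
The negation has an open branch (countermodel exists).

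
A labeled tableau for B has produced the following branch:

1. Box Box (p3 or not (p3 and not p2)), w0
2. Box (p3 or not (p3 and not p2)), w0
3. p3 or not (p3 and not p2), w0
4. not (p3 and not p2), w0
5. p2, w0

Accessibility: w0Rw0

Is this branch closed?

No world carries both an atom and its negation.

Not closed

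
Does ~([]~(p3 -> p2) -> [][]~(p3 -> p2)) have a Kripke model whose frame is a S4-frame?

1. ~([]~(p3 -> p2) -> [][]~(p3 -> p2)), u
2. []~(p3 -> p2), u
3. ~[][]~(p3 -> p2), u
4. ~(p3 -> p2), u
5. p3, u
6. ~p2, u
7. ~[]~(p3 -> p2), v
8. ~(p3 -> p2), v
9. p3, v
10. ~p2, v
11. p3 -> p2, w
12. ~(p3 -> p2), w
13. p3, w
14. ~p2, w
15. p2, w
Accessibility: uRu, uRv, uRw, vRv, vRw, wRw
Branch closes: p2 and ~p2 both at w.
All branches of the tableau close; one closing branch shown above.

Unsatisfiable (every branch closes)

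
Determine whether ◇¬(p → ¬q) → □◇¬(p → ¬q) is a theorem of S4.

Tableau for the negation ¬(◇¬(p → ¬q) → □◇¬(p → ¬q)):
1. ¬(◇¬(p → ¬q) → □◇¬(p → ¬q)), u
2. ◇¬(p → ¬q), u
3. ¬□◇¬(p → ¬q), u
4. ¬(p → ¬q), v
5. p, v
6. q, v
7. ¬◇¬(p → ¬q), w
8. p → ¬q, w
9. ¬q, w
Accessibility: uRu, uRv, uRw, vRv, wRw
The negation has an open branch (countermodel exists).

Not valid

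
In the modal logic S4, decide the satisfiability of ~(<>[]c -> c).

1. ~(<>[]c -> c), u
2. <>[]c, u   [~->-rule on 1]
3. ~c, u   [~->-rule on 1]
4. []c, v   [<>-rule on 2: fresh world v, uRv]
5. c, v   [[]-rule on 4 via vRv]
Accessibility: uRu, uRv, vRv

Satisfiable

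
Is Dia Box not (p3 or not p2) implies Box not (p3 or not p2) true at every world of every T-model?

No, not valid

Tableau for the negation not (Dia Box not (p3 or not p2) implies Box not (p3 or not p2)):
1. not (Dia Box not (p3 or not p2) implies Box not (p3 or not p2)), 0
2. Dia Box not (p3 or not p2), 0
3. not Box not (p3 or not p2), 0
4. Box not (p3 or not p2), 1
5. not (p3 or not p2), 1
6. not p3, 1
7. p2, 1
8. p3 or not p2, 2
9. not p2, 2
Accessibility: 0R0, 0R1, 0R2, 1R1, 2R2
The negation has an open branch (countermodel exists).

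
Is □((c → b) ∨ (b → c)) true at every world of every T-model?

Valid in T

Tableau for the negation ¬□((c → b) ∨ (b → c)):
1. ¬□((c → b) ∨ (b → c)), u
2. ¬((c → b) ∨ (b → c)), v
3. ¬(c → b), v
4. ¬(b → c), v
5. c, v
6. ¬b, v
7. b, v
8. ¬c, v
Accessibility: uRu, uRv, vRv
Branch closes: b and ¬b both at v.
Every branch of the negation's tableau closes; the branch above is one of them.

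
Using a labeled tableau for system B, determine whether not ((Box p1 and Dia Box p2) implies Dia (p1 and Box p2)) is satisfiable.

Unsatisfiable

1. not ((Box p1 and Dia Box p2) implies Dia (p1 and Box p2)), 0
2. Box p1 and Dia Box p2, 0
3. not Dia (p1 and Box p2), 0
4. Box p1, 0
5. Dia Box p2, 0
6. not (p1 and Box p2), 0
7. p1, 0
8. not Box p2, 0
9. Box p2, 1
10. not (p1 and Box p2), 1
11. p1, 1
12. p2, 0
13. p2, 1
14. not Box p2, 1
15. not p2, 2
16. not (p1 and Box p2), 2
17. p1, 2
18. not Box p2, 2
19. not p2, 3
20. p2, 3
Accessibility: 0R0, 0R1, 0R2, 1R0, 1R1, 1R3, 2R0, 2R2, 3R1, 3R3
Branch closes: p2 and not p2 both at 3.
All branches of the tableau close; one closing branch shown above.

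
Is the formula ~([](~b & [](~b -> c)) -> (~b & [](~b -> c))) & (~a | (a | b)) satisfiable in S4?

No, unsatisfiable

1. ~([](~b & [](~b -> c)) -> (~b & [](~b -> c))) & (~a | (a | b)), u
2. ~([](~b & [](~b -> c)) -> (~b & [](~b -> c))), u
3. ~a | (a | b), u
4. [](~b & [](~b -> c)), u
5. ~(~b & [](~b -> c)), u
6. ~b & [](~b -> c), u
7. ~b, u
8. [](~b -> c), u
9. ~b -> c, u
10. a | b, u
11. ~[](~b -> c), u
12. c, u
13. a, u
14. ~(~b -> c), v
15. ~b, v
16. ~c, v
17. ~b & [](~b -> c), v
18. [](~b -> c), v
19. ~b -> c, v
20. c, v
Accessibility: uRu, uRv, vRv
Branch closes: c and ~c both at v.
All branches of the tableau close; one closing branch shown above.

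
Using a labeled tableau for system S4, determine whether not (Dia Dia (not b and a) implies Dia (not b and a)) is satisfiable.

1. not (Dia Dia (not b and a) implies Dia (not b and a)), w0
2. Dia Dia (not b and a), w0
3. not Dia (not b and a), w0
4. not (not b and a), w0
5. not a, w0
6. Dia (not b and a), w1
7. not (not b and a), w1
8. not a, w1
9. not b and a, w2
10. not b, w2
11. a, w2
12. not (not b and a), w2
13. not a, w2
Accessibility: w0Rw0, w0Rw1, w0Rw2, w1Rw1, w1Rw2, w2Rw2
Branch closes: a and not a both at w2.
Every branch closes; the branch above is one of them.

Unsatisfiable (every branch closes)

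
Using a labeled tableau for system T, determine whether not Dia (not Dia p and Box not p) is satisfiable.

Yes, satisfiable

1. not Dia (not Dia p and Box not p), w0
2. not (not Dia p and Box not p), w0   [neg-Dia-rule on 1 via w0Rw0]
3. not Box not p, w0   [neg-and-rule on 2 (branches; this branch)]
4. p, w1   [neg-Box-rule on 3: fresh world w1, w0Rw1]
5. not (not Dia p and Box not p), w1   [neg-Dia-rule on 1 via w0Rw1]
6. not Box not p, w1   [neg-and-rule on 5 (branches; this branch)]
7. p, w2   [neg-Box-rule on 6: fresh world w2, w1Rw2]
Accessibility: w0Rw0, w0Rw1, w1Rw1, w1Rw2, w2Rw2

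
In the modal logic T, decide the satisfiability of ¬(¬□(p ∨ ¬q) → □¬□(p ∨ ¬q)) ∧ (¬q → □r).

Satisfiable (open branch found)

1. ¬(¬□(p ∨ ¬q) → □¬□(p ∨ ¬q)) ∧ (¬q → □r), w0
2. ¬(¬□(p ∨ ¬q) → □¬□(p ∨ ¬q)), w0
3. ¬q → □r, w0
4. ¬□(p ∨ ¬q), w0
5. ¬□¬□(p ∨ ¬q), w0
6. □r, w0
7. r, w0
8. ¬(p ∨ ¬q), w1
9. ¬p, w1
10. q, w1
11. r, w1
12. □(p ∨ ¬q), w2
13. r, w2
14. p ∨ ¬q, w2
15. ¬q, w2
Accessibility: w0Rw0, w0Rw1, w0Rw2, w1Rw1, w2Rw2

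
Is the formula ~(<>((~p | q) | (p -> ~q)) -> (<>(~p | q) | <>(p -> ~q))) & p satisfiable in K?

1. ~(<>((~p | q) | (p -> ~q)) -> (<>(~p | q) | <>(p -> ~q))) & p, w0
2. ~(<>((~p | q) | (p -> ~q)) -> (<>(~p | q) | <>(p -> ~q))), w0
3. p, w0
4. <>((~p | q) | (p -> ~q)), w0
5. ~(<>(~p | q) | <>(p -> ~q)), w0
6. ~<>(~p | q), w0
7. ~<>(p -> ~q), w0
8. (~p | q) | (p -> ~q), w1
9. ~(~p | q), w1
10. p, w1
11. ~q, w1
12. ~(p -> ~q), w1
13. q, w1
Accessibility: w0Rw1
Branch closes: q and ~q both at w1.
All branches of the tableau close; one closing branch shown above.

No, unsatisfiable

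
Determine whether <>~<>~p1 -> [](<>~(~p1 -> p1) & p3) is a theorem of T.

Tableau for the negation ~(<>~<>~p1 -> [](<>~(~p1 -> p1) & p3)):
1. ~(<>~<>~p1 -> [](<>~(~p1 -> p1) & p3)), 0
2. <>~<>~p1, 0
3. ~[](<>~(~p1 -> p1) & p3), 0
4. ~<>~p1, 1
5. p1, 1
6. ~(<>~(~p1 -> p1) & p3), 2
7. ~p3, 2
Accessibility: 0R0, 0R1, 0R2, 1R1, 2R2
The negation has an open branch (countermodel exists).

Not valid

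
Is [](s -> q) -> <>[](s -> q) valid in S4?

Yes, valid

Tableau for the negation ~([](s -> q) -> <>[](s -> q)):
1. ~([](s -> q) -> <>[](s -> q)), 0
2. [](s -> q), 0   [~->-rule on 1]
3. ~<>[](s -> q), 0   [~->-rule on 1]
4. s -> q, 0   [[]-rule on 2 via 0R0]
5. ~[](s -> q), 0   [~<>-rule on 3 via 0R0]
6. q, 0   [->-rule on 4 (branches; this branch)]
7. ~(s -> q), 1   [~[]-rule on 5: fresh world 1, 0R1]
8. s, 1   [~->-rule on 7]
9. ~q, 1   [~->-rule on 7]
10. s -> q, 1   [[]-rule on 2 via 0R1]
11. ~[](s -> q), 1   [~<>-rule on 3 via 0R1]
12. q, 1   [->-rule on 10 (branches; this branch)]
Accessibility: 0R0, 0R1, 1R1
Branch closes: q and ~q both at 1.
Every branch of the negation's tableau closes; the branch above is one of them.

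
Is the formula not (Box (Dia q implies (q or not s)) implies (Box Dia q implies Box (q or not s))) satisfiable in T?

1. not (Box (Dia q implies (q or not s)) implies (Box Dia q implies Box (q or not s))), u
2. Box (Dia q implies (q or not s)), u   [neg-implies-rule on 1]
3. not (Box Dia q implies Box (q or not s)), u   [neg-implies-rule on 1]
4. Box Dia q, u   [neg-implies-rule on 3]
5. not Box (q or not s), u   [neg-implies-rule on 3]
6. Dia q implies (q or not s), u   [Box-rule on 2 via uRu]
7. Dia q, u   [Box-rule on 4 via uRu]
8. q or not s, u   [implies-rule on 6 (branches; this branch)]
9. not s, u   [or-rule on 8 (branches; this branch)]
10. not (q or not s), v   [neg-Box-rule on 5: fresh world v, uRv]
11. not q, v   [neg-or-rule on 10]
12. s, v   [neg-or-rule on 10]
13. Dia q implies (q or not s), v   [Box-rule on 2 via uRv]
14. Dia q, v   [Box-rule on 4 via uRv]
15. not Dia q, v   [implies-rule on 13 (branches; this branch)]
16. q, w   [Dia-rule on 7: fresh world w, uRw]
17. Dia q implies (q or not s), w   [Box-rule on 2 via uRw]
18. Dia q, w   [Box-rule on 4 via uRw]
19. q or not s, w   [implies-rule on 17 (branches; this branch)]
20. not s, w   [or-rule on 19 (branches; this branch)]
21. q, x   [Dia-rule on 14: fresh world x, vRx]
22. not q, x   [neg-Dia-rule on 15 via vRx]
Accessibility: uRu, uRv, uRw, vRv, vRx, wRw, xRx
Branch closes: q and not q both at x.
All branches of the tableau close; one closing branch shown above.

No, unsatisfiable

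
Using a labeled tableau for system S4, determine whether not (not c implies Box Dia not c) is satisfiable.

1. not (not c implies Box Dia not c), w0
2. not c, w0
3. not Box Dia not c, w0
4. not Dia not c, w1
5. c, w1
Accessibility: w0Rw0, w0Rw1, w1Rw1

Yes, satisfiable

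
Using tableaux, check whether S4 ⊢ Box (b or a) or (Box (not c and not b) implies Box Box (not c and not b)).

Tableau for the negation not (Box (b or a) or (Box (not c and not b) implies Box Box (not c and not b))):
1. not (Box (b or a) or (Box (not c and not b) implies Box Box (not c and not b))), w0
2. not Box (b or a), w0
3. not (Box (not c and not b) implies Box Box (not c and not b)), w0
4. Box (not c and not b), w0
5. not Box Box (not c and not b), w0
6. not c and not b, w0
7. not c, w0
8. not b, w0
9. not (b or a), w1
10. not b, w1
11. not a, w1
12. not c and not b, w1
13. not c, w1
14. not Box (not c and not b), w2
15. not c and not b, w2
16. not c, w2
17. not b, w2
18. not (not c and not b), w3
19. not c and not b, w3
20. not c, w3
21. not b, w3
22. b, w3
Accessibility: w0Rw0, w0Rw1, w0Rw2, w0Rw3, w1Rw1, w2Rw2, w2Rw3, w3Rw3
Branch closes: b and not b both at w3.
All branches of the negation close; one closing branch shown above.

Valid in S4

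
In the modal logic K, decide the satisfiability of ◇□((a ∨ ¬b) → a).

1. ◇□((a ∨ ¬b) → a), 0
2. □((a ∨ ¬b) → a), 1
Accessibility: 0R1

Satisfiable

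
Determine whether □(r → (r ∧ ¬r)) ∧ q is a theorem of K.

Invalid (countermodel exists)

Tableau for the negation ¬(□(r → (r ∧ ¬r)) ∧ q):
1. ¬(□(r → (r ∧ ¬r)) ∧ q), 0
2. ¬q, 0
The negation has an open branch (countermodel exists).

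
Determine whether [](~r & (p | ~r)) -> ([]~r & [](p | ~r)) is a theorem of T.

Tableau for the negation ~([](~r & (p | ~r)) -> ([]~r & [](p | ~r))):
1. ~([](~r & (p | ~r)) -> ([]~r & [](p | ~r))), w0
2. [](~r & (p | ~r)), w0
3. ~([]~r & [](p | ~r)), w0
4. ~r & (p | ~r), w0
5. ~r, w0
6. p | ~r, w0
7. ~[](p | ~r), w0
8. ~(p | ~r), w1
9. ~p, w1
10. r, w1
11. ~r & (p | ~r), w1
12. ~r, w1
13. p | ~r, w1
Accessibility: w0Rw0, w0Rw1, w1Rw1
Branch closes: r and ~r both at w1.
All branches of the negation close; one closing branch shown above.

Valid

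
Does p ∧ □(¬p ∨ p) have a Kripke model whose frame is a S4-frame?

Satisfiable (open branch found)

1. p ∧ □(¬p ∨ p), u
2. p, u
3. □(¬p ∨ p), u
4. ¬p ∨ p, u
Accessibility: uRu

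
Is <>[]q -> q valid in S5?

Yes, valid

Tableau for the negation ~(<>[]q -> q):
1. ~(<>[]q -> q), 0
2. <>[]q, 0   [~->-rule on 1]
3. ~q, 0   [~->-rule on 1]
4. []q, 1   [<>-rule on 2: fresh world 1, 0R1]
5. q, 0   [[]-rule on 4 via 1R0]
Accessibility: 0R0, 0R1, 1R0, 1R1
Branch closes: q and ~q both at 0.
Every branch of the negation's tableau closes; the branch above is one of them.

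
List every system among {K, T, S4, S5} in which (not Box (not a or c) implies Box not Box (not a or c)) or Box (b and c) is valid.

S5

S5-tableau for the negation not ((not Box (not a or c) implies Box not Box (not a or c)) or Box (b and c)):
1. not ((not Box (not a or c) implies Box not Box (not a or c)) or Box (b and c)), 0
2. not (not Box (not a or c) implies Box not Box (not a or c)), 0
3. not Box (b and c), 0
4. not Box (not a or c), 0
5. not Box not Box (not a or c), 0
6. not (b and c), 1
7. not c, 1
8. not (not a or c), 2
9. a, 2
10. not c, 2
11. Box (not a or c), 3
12. not a or c, 0
13. not a or c, 1
14. not a or c, 2
15. not a or c, 3
16. c, 0
17. not a, 1
18. c, 2
Accessibility: 0R0, 0R1, 0R2, 0R3, 1R0, 1R1, 1R2, 1R3, 2R0, 2R1, 2R2, 2R3, 3R0, 3R1, 3R2, 3R3
Branch closes: c and not c both at 2.
Every branch closes (one shown): valid in S5.
S4-tableau for the negation not ((not Box (not a or c) implies Box not Box (not a or c)) or Box (b and c)):
1. not ((not Box (not a or c) implies Box not Box (not a or c)) or Box (b and c)), 0
2. not (not Box (not a or c) implies Box not Box (not a or c)), 0
3. not Box (b and c), 0
4. not Box (not a or c), 0
5. not Box not Box (not a or c), 0
6. not (b and c), 1
7. not c, 1
8. not (not a or c), 2
9. a, 2
10. not c, 2
11. Box (not a or c), 3
12. not a or c, 3
13. c, 3
Accessibility: 0R0, 0R1, 0R2, 0R3, 1R1, 2R2, 3R3
Complete open branch: countermodel on an S4-frame, so not valid in S4, nor in K, T (the same frame is also a K-frame and a T-frame).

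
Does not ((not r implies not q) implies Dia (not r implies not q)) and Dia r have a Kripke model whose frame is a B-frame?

Unsatisfiable (every branch closes)

1. not ((not r implies not q) implies Dia (not r implies not q)) and Dia r, 0
2. not ((not r implies not q) implies Dia (not r implies not q)), 0
3. Dia r, 0
4. not r implies not q, 0
5. not Dia (not r implies not q), 0
6. not (not r implies not q), 0
7. not r, 0
8. q, 0
9. not q, 0
Accessibility: 0R0
Branch closes: q and not q both at 0.
(One branch shown.) All branches close.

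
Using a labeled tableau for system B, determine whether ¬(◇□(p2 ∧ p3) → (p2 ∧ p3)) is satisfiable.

Unsatisfiable

1. ¬(◇□(p2 ∧ p3) → (p2 ∧ p3)), 0
2. ◇□(p2 ∧ p3), 0
3. ¬(p2 ∧ p3), 0
4. ¬p3, 0
5. □(p2 ∧ p3), 1
6. p2 ∧ p3, 0
7. p2, 0
8. p3, 0
Accessibility: 0R0, 0R1, 1R0, 1R1
Branch closes: p3 and ¬p3 both at 0.
All branches of the tableau close; one closing branch shown above.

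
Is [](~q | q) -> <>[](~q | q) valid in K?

Invalid (countermodel exists)

Tableau for the negation ~([](~q | q) -> <>[](~q | q)):
1. ~([](~q | q) -> <>[](~q | q)), w0
2. [](~q | q), w0   [~->-rule on 1]
3. ~<>[](~q | q), w0   [~->-rule on 1]
The negation has an open branch (countermodel exists).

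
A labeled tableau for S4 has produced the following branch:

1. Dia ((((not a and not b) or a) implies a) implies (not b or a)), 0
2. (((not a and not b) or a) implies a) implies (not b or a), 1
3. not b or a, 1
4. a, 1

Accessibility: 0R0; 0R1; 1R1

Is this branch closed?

Open

No world carries both an atom and its negation.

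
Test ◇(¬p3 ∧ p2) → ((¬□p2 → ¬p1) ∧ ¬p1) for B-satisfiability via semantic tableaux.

Yes, satisfiable

1. ◇(¬p3 ∧ p2) → ((¬□p2 → ¬p1) ∧ ¬p1), u
2. (¬□p2 → ¬p1) ∧ ¬p1, u
3. ¬□p2 → ¬p1, u
4. ¬p1, u
Accessibility: uRu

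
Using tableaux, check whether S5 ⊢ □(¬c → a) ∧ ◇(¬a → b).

Tableau for the negation ¬(□(¬c → a) ∧ ◇(¬a → b)):
1. ¬(□(¬c → a) ∧ ◇(¬a → b)), u
2. ¬◇(¬a → b), u   [¬∧-rule on 1 (branches; this branch)]
3. ¬(¬a → b), u   [¬◇-rule on 2 via uRu]
4. ¬a, u   [¬→-rule on 3]
5. ¬b, u   [¬→-rule on 3]
Accessibility: uRu
The negation has an open branch (countermodel exists).

No, not valid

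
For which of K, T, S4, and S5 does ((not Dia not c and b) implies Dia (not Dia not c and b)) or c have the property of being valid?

T, S4, S5

T-tableau for the negation not (((not Dia not c and b) implies Dia (not Dia not c and b)) or c):
1. not (((not Dia not c and b) implies Dia (not Dia not c and b)) or c), w0
2. not ((not Dia not c and b) implies Dia (not Dia not c and b)), w0
3. not c, w0
4. not Dia not c and b, w0
5. not Dia (not Dia not c and b), w0
6. not Dia not c, w0
7. b, w0
8. not (not Dia not c and b), w0
9. c, w0
Accessibility: w0Rw0
Branch closes: c and not c both at w0.
Every branch closes (one shown): valid in T, hence also in S4, S5 (every theorem of T is a theorem of S4 and S5).
K-tableau for the negation not (((not Dia not c and b) implies Dia (not Dia not c and b)) or c):
1. not (((not Dia not c and b) implies Dia (not Dia not c and b)) or c), w0
2. not ((not Dia not c and b) implies Dia (not Dia not c and b)), w0
3. not c, w0
4. not Dia not c and b, w0
5. not Dia (not Dia not c and b), w0
6. not Dia not c, w0
7. b, w0
Complete open branch: countermodel on a K-frame, so not valid in K.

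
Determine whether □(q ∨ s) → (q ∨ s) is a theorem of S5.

Valid

Tableau for the negation ¬(□(q ∨ s) → (q ∨ s)):
1. ¬(□(q ∨ s) → (q ∨ s)), 0
2. □(q ∨ s), 0
3. ¬(q ∨ s), 0
4. ¬q, 0
5. ¬s, 0
6. q ∨ s, 0
7. s, 0
Accessibility: 0R0
Branch closes: s and ¬s both at 0.
All branches of the negation close; one closing branch shown above.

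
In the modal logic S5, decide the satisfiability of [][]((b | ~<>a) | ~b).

Satisfiable

1. [][]((b | ~<>a) | ~b), u
2. []((b | ~<>a) | ~b), u
3. (b | ~<>a) | ~b, u
4. ~b, u
Accessibility: uRu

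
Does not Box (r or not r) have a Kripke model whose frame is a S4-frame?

1. not Box (r or not r), w0
2. not (r or not r), w1
3. not r, w1
4. r, w1
Accessibility: w0Rw0, w0Rw1, w1Rw1
Branch closes: r and not r both at w1.
Every branch closes; the branch above is one of them.

No, unsatisfiable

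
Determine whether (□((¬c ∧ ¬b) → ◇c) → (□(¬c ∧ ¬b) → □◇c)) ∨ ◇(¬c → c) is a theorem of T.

Yes, valid

Tableau for the negation ¬((□((¬c ∧ ¬b) → ◇c) → (□(¬c ∧ ¬b) → □◇c)) ∨ ◇(¬c → c)):
1. ¬((□((¬c ∧ ¬b) → ◇c) → (□(¬c ∧ ¬b) → □◇c)) ∨ ◇(¬c → c)), u
2. ¬(□((¬c ∧ ¬b) → ◇c) → (□(¬c ∧ ¬b) → □◇c)), u
3. ¬◇(¬c → c), u
4. □((¬c ∧ ¬b) → ◇c), u
5. ¬(□(¬c ∧ ¬b) → □◇c), u
6. □(¬c ∧ ¬b), u
7. ¬□◇c, u
8. ¬(¬c → c), u
9. ¬c, u
10. (¬c ∧ ¬b) → ◇c, u
11. ¬c ∧ ¬b, u
12. ¬b, u
13. ◇c, u
14. ¬◇c, v
15. ¬(¬c → c), v
16. ¬c, v
17. (¬c ∧ ¬b) → ◇c, v
18. ¬c ∧ ¬b, v
19. ¬b, v
20. ◇c, v
21. c, w
22. ¬(¬c → c), w
23. ¬c, w
Accessibility: uRu, uRv, uRw, vRv, wRw
Branch closes: c and ¬c both at w.
Every branch of the negation's tableau closes; the branch above is one of them.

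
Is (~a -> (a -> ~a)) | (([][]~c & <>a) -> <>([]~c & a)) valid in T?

Valid in T

Tableau for the negation ~((~a -> (a -> ~a)) | (([][]~c & <>a) -> <>([]~c & a))):
1. ~((~a -> (a -> ~a)) | (([][]~c & <>a) -> <>([]~c & a))), 0
2. ~(~a -> (a -> ~a)), 0   [~|-rule on 1]
3. ~(([][]~c & <>a) -> <>([]~c & a)), 0   [~|-rule on 1]
4. ~a, 0   [~->-rule on 2]
5. ~(a -> ~a), 0   [~->-rule on 2]
6. [][]~c & <>a, 0   [~->-rule on 3]
7. ~<>([]~c & a), 0   [~->-rule on 3]
8. a, 0   [~->-rule on 5]
Accessibility: 0R0
Branch closes: a and ~a both at 0.
Every branch of the negation's tableau closes; the branch above is one of them.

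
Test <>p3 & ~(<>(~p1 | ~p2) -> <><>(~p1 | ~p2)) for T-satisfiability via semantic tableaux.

1. <>p3 & ~(<>(~p1 | ~p2) -> <><>(~p1 | ~p2)), w0
2. <>p3, w0
3. ~(<>(~p1 | ~p2) -> <><>(~p1 | ~p2)), w0
4. <>(~p1 | ~p2), w0
5. ~<><>(~p1 | ~p2), w0
6. ~<>(~p1 | ~p2), w0
7. ~(~p1 | ~p2), w0
8. p1, w0
9. p2, w0
10. p3, w1
11. ~<>(~p1 | ~p2), w1
12. ~(~p1 | ~p2), w1
13. p1, w1
14. p2, w1
15. ~p1 | ~p2, w2
16. ~<>(~p1 | ~p2), w2
17. ~(~p1 | ~p2), w2
18. p1, w2
19. p2, w2
20. ~p2, w2
Accessibility: w0Rw0, w0Rw1, w0Rw2, w1Rw1, w2Rw2
Branch closes: p2 and ~p2 both at w2.
Every branch closes; the branch above is one of them.

Unsatisfiable (every branch closes)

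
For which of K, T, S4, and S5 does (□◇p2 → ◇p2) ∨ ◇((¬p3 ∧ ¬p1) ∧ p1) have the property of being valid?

T, S4, S5

T-tableau for the negation ¬((□◇p2 → ◇p2) ∨ ◇((¬p3 ∧ ¬p1) ∧ p1)):
1. ¬((□◇p2 → ◇p2) ∨ ◇((¬p3 ∧ ¬p1) ∧ p1)), 0
2. ¬(□◇p2 → ◇p2), 0   [¬∨-rule on 1]
3. ¬◇((¬p3 ∧ ¬p1) ∧ p1), 0   [¬∨-rule on 1]
4. □◇p2, 0   [¬→-rule on 2]
5. ¬◇p2, 0   [¬→-rule on 2]
6. ¬((¬p3 ∧ ¬p1) ∧ p1), 0   [¬◇-rule on 3 via 0R0]
7. ◇p2, 0   [□-rule on 4 via 0R0]
8. ¬p2, 0   [¬◇-rule on 5 via 0R0]
9. ¬(¬p3 ∧ ¬p1), 0   [¬∧-rule on 6 (branches; this branch)]
10. p1, 0   [¬∧-rule on 9 (branches; this branch)]
11. p2, 1   [◇-rule on 7: fresh world 1, 0R1]
12. ¬((¬p3 ∧ ¬p1) ∧ p1), 1   [¬◇-rule on 3 via 0R1]
13. ◇p2, 1   [□-rule on 4 via 0R1]
14. ¬p2, 1   [¬◇-rule on 5 via 0R1]
Accessibility: 0R0, 0R1, 1R1
Branch closes: p2 and ¬p2 both at 1.
Every branch closes (one shown): valid in T, hence also in S4, S5 (every theorem of T is a theorem of S4 and S5).
K-tableau for the negation ¬((□◇p2 → ◇p2) ∨ ◇((¬p3 ∧ ¬p1) ∧ p1)):
1. ¬((□◇p2 → ◇p2) ∨ ◇((¬p3 ∧ ¬p1) ∧ p1)), 0
2. ¬(□◇p2 → ◇p2), 0   [¬∨-rule on 1]
3. ¬◇((¬p3 ∧ ¬p1) ∧ p1), 0   [¬∨-rule on 1]
4. □◇p2, 0   [¬→-rule on 2]
5. ¬◇p2, 0   [¬→-rule on 2]
Complete open branch: countermodel on a K-frame, so not valid in K.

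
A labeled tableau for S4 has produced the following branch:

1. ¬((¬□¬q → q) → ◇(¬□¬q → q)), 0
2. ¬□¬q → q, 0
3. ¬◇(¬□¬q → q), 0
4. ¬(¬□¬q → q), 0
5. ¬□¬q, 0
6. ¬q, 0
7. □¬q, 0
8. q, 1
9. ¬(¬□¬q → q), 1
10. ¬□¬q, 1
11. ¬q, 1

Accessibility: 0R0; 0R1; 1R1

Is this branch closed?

Yes, closed

Both q and ¬q appear at 1.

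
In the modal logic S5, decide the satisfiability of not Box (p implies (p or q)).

1. not Box (p implies (p or q)), u
2. not (p implies (p or q)), v
3. p, v
4. not (p or q), v
5. not p, v
6. not q, v
Accessibility: uRu, uRv, vRu, vRv
Branch closes: p and not p both at v.
(One branch shown.) All branches close.

Unsatisfiable (every branch closes)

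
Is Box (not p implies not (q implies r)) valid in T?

Not valid

Tableau for the negation not Box (not p implies not (q implies r)):
1. not Box (not p implies not (q implies r)), w0
2. not (not p implies not (q implies r)), w1   [neg-Box-rule on 1: fresh world w1, w0Rw1]
3. not p, w1   [neg-implies-rule on 2]
4. q implies r, w1   [neg-implies-rule on 2]
5. r, w1   [implies-rule on 4 (branches; this branch)]
Accessibility: w0Rw0, w0Rw1, w1Rw1
The negation has an open branch (countermodel exists).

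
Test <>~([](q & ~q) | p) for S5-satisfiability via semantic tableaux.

1. <>~([](q & ~q) | p), w0
2. ~([](q & ~q) | p), w1
3. ~[](q & ~q), w1
4. ~p, w1
5. ~(q & ~q), w2
6. q, w2
Accessibility: w0Rw0, w0Rw1, w0Rw2, w1Rw0, w1Rw1, w1Rw2, w2Rw0, w2Rw1, w2Rw2

Satisfiable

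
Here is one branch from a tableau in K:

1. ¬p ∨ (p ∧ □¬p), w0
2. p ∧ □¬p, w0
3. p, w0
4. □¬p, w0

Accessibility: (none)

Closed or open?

Open

No world carries both an atom and its negation.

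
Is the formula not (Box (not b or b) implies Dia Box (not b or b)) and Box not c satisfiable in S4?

Unsatisfiable (every branch closes)

1. not (Box (not b or b) implies Dia Box (not b or b)) and Box not c, 0
2. not (Box (not b or b) implies Dia Box (not b or b)), 0
3. Box not c, 0
4. Box (not b or b), 0
5. not Dia Box (not b or b), 0
6. not c, 0
7. not b or b, 0
8. not Box (not b or b), 0
9. b, 0
10. not (not b or b), 1
11. b, 1
12. not b, 1
Accessibility: 0R0, 0R1, 1R1
Branch closes: b and not b both at 1.
(One branch shown.) All branches close.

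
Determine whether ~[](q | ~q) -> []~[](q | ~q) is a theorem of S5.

Tableau for the negation ~(~[](q | ~q) -> []~[](q | ~q)):
1. ~(~[](q | ~q) -> []~[](q | ~q)), u
2. ~[](q | ~q), u
3. ~[]~[](q | ~q), u
4. ~(q | ~q), v
5. ~q, v
6. q, v
Accessibility: uRu, uRv, vRu, vRv
Branch closes: q and ~q both at v.
Every branch of the negation's tableau closes; the branch above is one of them.

Yes, valid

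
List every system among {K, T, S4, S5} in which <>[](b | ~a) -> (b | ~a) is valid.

S4-tableau for the negation ~(<>[](b | ~a) -> (b | ~a)):
1. ~(<>[](b | ~a) -> (b | ~a)), u
2. <>[](b | ~a), u
3. ~(b | ~a), u
4. ~b, u
5. a, u
6. [](b | ~a), v
7. b | ~a, v
8. ~a, v
Accessibility: uRu, uRv, vRv
Complete open branch: countermodel on an S4-frame, so not valid in S4, nor in K, T (the same frame is also a K-frame and a T-frame).
S5-tableau for the negation ~(<>[](b | ~a) -> (b | ~a)):
1. ~(<>[](b | ~a) -> (b | ~a)), u
2. <>[](b | ~a), u
3. ~(b | ~a), u
4. ~b, u
5. a, u
6. [](b | ~a), v
7. b | ~a, u
8. b | ~a, v
9. ~a, u
Accessibility: uRu, uRv, vRu, vRv
Branch closes: a and ~a both at u.
Every branch closes (one shown): valid in S5.

S5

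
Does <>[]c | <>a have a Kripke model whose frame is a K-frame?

Yes, satisfiable

1. <>[]c | <>a, u
2. <>a, u   [|-rule on 1 (branches; this branch)]
3. a, v   [<>-rule on 2: fresh world v, uRv]
Accessibility: uRv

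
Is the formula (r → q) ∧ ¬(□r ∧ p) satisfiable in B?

Satisfiable (open branch found)

1. (r → q) ∧ ¬(□r ∧ p), u
2. r → q, u
3. ¬(□r ∧ p), u
4. q, u
5. ¬p, u
Accessibility: uRu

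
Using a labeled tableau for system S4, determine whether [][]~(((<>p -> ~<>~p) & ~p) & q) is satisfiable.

1. [][]~(((<>p -> ~<>~p) & ~p) & q), 0
2. []~(((<>p -> ~<>~p) & ~p) & q), 0   [[]-rule on 1 via 0R0]
3. ~(((<>p -> ~<>~p) & ~p) & q), 0   [[]-rule on 2 via 0R0]
4. ~q, 0   [~&-rule on 3 (branches; this branch)]
Accessibility: 0R0

Satisfiable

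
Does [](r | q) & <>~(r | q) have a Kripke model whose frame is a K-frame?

No, unsatisfiable

1. [](r | q) & <>~(r | q), 0
2. [](r | q), 0
3. <>~(r | q), 0
4. ~(r | q), 1
5. ~r, 1
6. ~q, 1
7. r | q, 1
8. q, 1
Accessibility: 0R1
Branch closes: q and ~q both at 1.
Every branch closes; the branch above is one of them.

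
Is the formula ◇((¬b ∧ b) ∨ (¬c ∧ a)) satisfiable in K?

1. ◇((¬b ∧ b) ∨ (¬c ∧ a)), w0
2. (¬b ∧ b) ∨ (¬c ∧ a), w1
3. ¬c ∧ a, w1
4. ¬c, w1
5. a, w1
Accessibility: w0Rw1

Yes, satisfiable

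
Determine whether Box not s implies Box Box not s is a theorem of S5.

Tableau for the negation not (Box not s implies Box Box not s):
1. not (Box not s implies Box Box not s), u
2. Box not s, u   [neg-implies-rule on 1]
3. not Box Box not s, u   [neg-implies-rule on 1]
4. not s, u   [Box-rule on 2 via uRu]
5. not Box not s, v   [neg-Box-rule on 3: fresh world v, uRv]
6. not s, v   [Box-rule on 2 via uRv]
7. s, w   [neg-Box-rule on 5: fresh world w, vRw]
8. not s, w   [Box-rule on 2 via uRw]
Accessibility: uRu, uRv, uRw, vRu, vRv, vRw, wRu, wRv, wRw
Branch closes: s and not s both at w.
All branches of the negation close; one closing branch shown above.

Yes, valid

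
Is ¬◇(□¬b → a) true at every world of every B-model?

Tableau for the negation ◇(□¬b → a):
1. ◇(□¬b → a), u
2. □¬b → a, v
3. a, v
Accessibility: uRu, uRv, vRu, vRv
The negation has an open branch (countermodel exists).

Invalid (countermodel exists)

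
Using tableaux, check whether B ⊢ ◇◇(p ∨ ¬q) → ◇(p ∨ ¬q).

Not valid

Tableau for the negation ¬(◇◇(p ∨ ¬q) → ◇(p ∨ ¬q)):
1. ¬(◇◇(p ∨ ¬q) → ◇(p ∨ ¬q)), w0
2. ◇◇(p ∨ ¬q), w0
3. ¬◇(p ∨ ¬q), w0
4. ¬(p ∨ ¬q), w0
5. ¬p, w0
6. q, w0
7. ◇(p ∨ ¬q), w1
8. ¬(p ∨ ¬q), w1
9. ¬p, w1
10. q, w1
11. p ∨ ¬q, w2
12. ¬q, w2
Accessibility: w0Rw0, w0Rw1, w1Rw0, w1Rw1, w1Rw2, w2Rw1, w2Rw2
The negation has an open branch (countermodel exists).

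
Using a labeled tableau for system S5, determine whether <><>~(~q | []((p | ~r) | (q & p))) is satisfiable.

1. <><>~(~q | []((p | ~r) | (q & p))), w0
2. <>~(~q | []((p | ~r) | (q & p))), w1
3. ~(~q | []((p | ~r) | (q & p))), w2
4. q, w2
5. ~[]((p | ~r) | (q & p)), w2
6. ~((p | ~r) | (q & p)), w3
7. ~(p | ~r), w3
8. ~(q & p), w3
9. ~p, w3
10. r, w3
Accessibility: w0Rw0, w0Rw1, w0Rw2, w0Rw3, w1Rw0, w1Rw1, w1Rw2, w1Rw3, w2Rw0, w2Rw1, w2Rw2, w2Rw3, w3Rw0, w3Rw1, w3Rw2, w3Rw3

Satisfiable (open branch found)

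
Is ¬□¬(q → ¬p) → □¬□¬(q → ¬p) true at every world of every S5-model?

Valid

Tableau for the negation ¬(¬□¬(q → ¬p) → □¬□¬(q → ¬p)):
1. ¬(¬□¬(q → ¬p) → □¬□¬(q → ¬p)), 0
2. ¬□¬(q → ¬p), 0
3. ¬□¬□¬(q → ¬p), 0
4. q → ¬p, 1
5. ¬p, 1
6. □¬(q → ¬p), 2
7. ¬(q → ¬p), 0
8. q, 0
9. p, 0
10. ¬(q → ¬p), 1
11. q, 1
12. p, 1
Accessibility: 0R0, 0R1, 0R2, 1R0, 1R1, 1R2, 2R0, 2R1, 2R2
Branch closes: p and ¬p both at 1.
All branches of the negation close; one closing branch shown above.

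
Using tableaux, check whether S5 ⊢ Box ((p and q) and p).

Invalid (countermodel exists)

Tableau for the negation not Box ((p and q) and p):
1. not Box ((p and q) and p), 0
2. not ((p and q) and p), 1
3. not p, 1
Accessibility: 0R0, 0R1, 1R0, 1R1
The negation has an open branch (countermodel exists).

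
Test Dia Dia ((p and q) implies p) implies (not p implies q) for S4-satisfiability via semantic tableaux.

Yes, satisfiable

1. Dia Dia ((p and q) implies p) implies (not p implies q), w0
2. not p implies q, w0
3. q, w0
Accessibility: w0Rw0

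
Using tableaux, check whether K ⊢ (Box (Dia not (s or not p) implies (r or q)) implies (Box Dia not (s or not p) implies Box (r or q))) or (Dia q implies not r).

Tableau for the negation not ((Box (Dia not (s or not p) implies (r or q)) implies (Box Dia not (s or not p) implies Box (r or q))) or (Dia q implies not r)):
1. not ((Box (Dia not (s or not p) implies (r or q)) implies (Box Dia not (s or not p) implies Box (r or q))) or (Dia q implies not r)), u
2. not (Box (Dia not (s or not p) implies (r or q)) implies (Box Dia not (s or not p) implies Box (r or q))), u
3. not (Dia q implies not r), u
4. Box (Dia not (s or not p) implies (r or q)), u
5. not (Box Dia not (s or not p) implies Box (r or q)), u
6. Dia q, u
7. r, u
8. Box Dia not (s or not p), u
9. not Box (r or q), u
10. q, v
11. Dia not (s or not p) implies (r or q), v
12. Dia not (s or not p), v
13. r or q, v
14. not (r or q), w
15. not r, w
16. not q, w
17. Dia not (s or not p) implies (r or q), w
18. Dia not (s or not p), w
19. not Dia not (s or not p), w
20. not (s or not p), x
21. not s, x
22. p, x
23. not (s or not p), y
24. not s, y
25. p, y
26. s or not p, y
27. not p, y
Accessibility: uRv, uRw, vRx, wRy
Branch closes: p and not p both at y.
Every branch of the negation's tableau closes; the branch above is one of them.

Yes, valid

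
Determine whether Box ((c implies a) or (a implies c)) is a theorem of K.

Valid

Tableau for the negation not Box ((c implies a) or (a implies c)):
1. not Box ((c implies a) or (a implies c)), u
2. not ((c implies a) or (a implies c)), v   [neg-Box-rule on 1: fresh world v, uRv]
3. not (c implies a), v   [neg-or-rule on 2]
4. not (a implies c), v   [neg-or-rule on 2]
5. c, v   [neg-implies-rule on 3]
6. not a, v   [neg-implies-rule on 3]
7. a, v   [neg-implies-rule on 4]
8. not c, v   [neg-implies-rule on 4]
Accessibility: uRv
Branch closes: a and not a both at v.
All branches of the negation close; one closing branch shown above.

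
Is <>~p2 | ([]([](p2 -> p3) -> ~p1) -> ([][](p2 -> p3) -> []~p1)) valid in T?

Valid

Tableau for the negation ~(<>~p2 | ([]([](p2 -> p3) -> ~p1) -> ([][](p2 -> p3) -> []~p1))):
1. ~(<>~p2 | ([]([](p2 -> p3) -> ~p1) -> ([][](p2 -> p3) -> []~p1))), u
2. ~<>~p2, u
3. ~([]([](p2 -> p3) -> ~p1) -> ([][](p2 -> p3) -> []~p1)), u
4. []([](p2 -> p3) -> ~p1), u
5. ~([][](p2 -> p3) -> []~p1), u
6. [][](p2 -> p3), u
7. ~[]~p1, u
8. p2, u
9. [](p2 -> p3) -> ~p1, u
10. [](p2 -> p3), u
11. p2 -> p3, u
12. ~[](p2 -> p3), u
13. p3, u
14. p1, v
15. p2, v
16. [](p2 -> p3) -> ~p1, v
17. [](p2 -> p3), v
18. p2 -> p3, v
19. ~[](p2 -> p3), v
20. p3, v
21. ~(p2 -> p3), w
22. p2, w
23. ~p3, w
24. [](p2 -> p3) -> ~p1, w
25. [](p2 -> p3), w
26. p2 -> p3, w
27. ~p1, w
28. p3, w
Accessibility: uRu, uRv, uRw, vRv, wRw
Branch closes: p3 and ~p3 both at w.
All branches of the negation close; one closing branch shown above.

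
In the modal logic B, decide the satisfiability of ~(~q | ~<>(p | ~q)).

Satisfiable (open branch found)

1. ~(~q | ~<>(p | ~q)), w0
2. q, w0
3. <>(p | ~q), w0
4. p | ~q, w1
5. ~q, w1
Accessibility: w0Rw0, w0Rw1, w1Rw0, w1Rw1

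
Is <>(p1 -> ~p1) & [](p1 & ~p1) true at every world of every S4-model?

Not valid

Tableau for the negation ~(<>(p1 -> ~p1) & [](p1 & ~p1)):
1. ~(<>(p1 -> ~p1) & [](p1 & ~p1)), 0
2. ~[](p1 & ~p1), 0
3. ~(p1 & ~p1), 1
4. p1, 1
Accessibility: 0R0, 0R1, 1R1
The negation has an open branch (countermodel exists).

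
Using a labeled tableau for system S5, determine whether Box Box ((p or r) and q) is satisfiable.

Satisfiable

1. Box Box ((p or r) and q), 0
2. Box ((p or r) and q), 0
3. (p or r) and q, 0
4. p or r, 0
5. q, 0
6. r, 0
Accessibility: 0R0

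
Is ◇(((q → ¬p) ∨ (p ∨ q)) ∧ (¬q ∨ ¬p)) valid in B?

Tableau for the negation ¬◇(((q → ¬p) ∨ (p ∨ q)) ∧ (¬q ∨ ¬p)):
1. ¬◇(((q → ¬p) ∨ (p ∨ q)) ∧ (¬q ∨ ¬p)), w0
2. ¬(((q → ¬p) ∨ (p ∨ q)) ∧ (¬q ∨ ¬p)), w0
3. ¬(¬q ∨ ¬p), w0
4. q, w0
5. p, w0
Accessibility: w0Rw0
The negation has an open branch (countermodel exists).

Not valid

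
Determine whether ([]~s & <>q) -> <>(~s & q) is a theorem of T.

Yes, valid

Tableau for the negation ~(([]~s & <>q) -> <>(~s & q)):
1. ~(([]~s & <>q) -> <>(~s & q)), w0
2. []~s & <>q, w0
3. ~<>(~s & q), w0
4. []~s, w0
5. <>q, w0
6. ~(~s & q), w0
7. ~s, w0
8. ~q, w0
9. q, w1
10. ~(~s & q), w1
11. ~s, w1
12. ~q, w1
Accessibility: w0Rw0, w0Rw1, w1Rw1
Branch closes: q and ~q both at w1.
All branches of the negation close; one closing branch shown above.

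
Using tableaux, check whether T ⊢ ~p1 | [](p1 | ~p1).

Valid

Tableau for the negation ~(~p1 | [](p1 | ~p1)):
1. ~(~p1 | [](p1 | ~p1)), u
2. p1, u
3. ~[](p1 | ~p1), u
4. ~(p1 | ~p1), v
5. ~p1, v
6. p1, v
Accessibility: uRu, uRv, vRv
Branch closes: p1 and ~p1 both at v.
All branches of the negation close; one closing branch shown above.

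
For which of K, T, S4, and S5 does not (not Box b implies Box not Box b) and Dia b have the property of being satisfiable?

S4-tableau for the formula:
1. not (not Box b implies Box not Box b) and Dia b, u
2. not (not Box b implies Box not Box b), u   [and-rule on 1]
3. Dia b, u   [and-rule on 1]
4. not Box b, u   [neg-implies-rule on 2]
5. not Box not Box b, u   [neg-implies-rule on 2]
6. b, v   [Dia-rule on 3: fresh world v, uRv]
7. not b, w   [neg-Box-rule on 4: fresh world w, uRw]
8. Box b, x   [neg-Box-rule on 5: fresh world x, uRx]
9. b, x   [Box-rule on 8 via xRx]
Accessibility: uRu, uRv, uRw, uRx, vRv, wRw, xRx
Complete open branch: satisfiable in S4, hence also in K, T (this S4-model is also a K-model and a T-model).
S5-tableau for the formula:
1. not (not Box b implies Box not Box b) and Dia b, u
2. not (not Box b implies Box not Box b), u   [and-rule on 1]
3. Dia b, u   [and-rule on 1]
4. not Box b, u   [neg-implies-rule on 2]
5. not Box not Box b, u   [neg-implies-rule on 2]
6. b, v   [Dia-rule on 3: fresh world v, uRv]
7. not b, w   [neg-Box-rule on 4: fresh world w, uRw]
8. Box b, x   [neg-Box-rule on 5: fresh world x, uRx]
9. b, u   [Box-rule on 8 via xRu]
10. b, w   [Box-rule on 8 via xRw]
Accessibility: uRu, uRv, uRw, uRx, vRu, vRv, vRw, vRx, wRu, wRv, wRw, wRx, xRu, xRv, xRw, xRx
Branch closes: b and not b both at w.
Every branch closes (one shown): unsatisfiable in S5.

K, T, S4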